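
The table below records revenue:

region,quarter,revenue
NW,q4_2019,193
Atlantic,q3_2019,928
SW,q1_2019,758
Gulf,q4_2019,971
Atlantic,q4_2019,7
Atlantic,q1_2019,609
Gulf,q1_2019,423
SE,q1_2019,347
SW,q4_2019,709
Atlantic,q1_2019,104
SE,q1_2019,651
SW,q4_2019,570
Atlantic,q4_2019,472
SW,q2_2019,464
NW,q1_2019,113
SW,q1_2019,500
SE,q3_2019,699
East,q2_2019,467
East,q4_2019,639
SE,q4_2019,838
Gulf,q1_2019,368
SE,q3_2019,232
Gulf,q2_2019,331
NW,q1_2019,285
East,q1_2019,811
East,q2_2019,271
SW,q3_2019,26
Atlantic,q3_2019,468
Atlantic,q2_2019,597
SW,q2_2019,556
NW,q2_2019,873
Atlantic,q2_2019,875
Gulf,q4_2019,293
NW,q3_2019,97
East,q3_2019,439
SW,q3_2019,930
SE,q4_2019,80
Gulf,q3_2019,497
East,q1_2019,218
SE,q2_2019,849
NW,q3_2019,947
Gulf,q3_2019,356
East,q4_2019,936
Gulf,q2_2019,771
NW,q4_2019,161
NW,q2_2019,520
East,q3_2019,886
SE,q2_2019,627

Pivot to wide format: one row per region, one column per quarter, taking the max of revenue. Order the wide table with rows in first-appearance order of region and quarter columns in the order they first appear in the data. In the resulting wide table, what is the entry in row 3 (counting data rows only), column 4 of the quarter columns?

556

With rows in first-appearance order of region, row 3 is region=SW. quarter columns in first-appearance order: q4_2019, q3_2019, q1_2019, q2_2019; column 4 is q2_2019.
Long rows with region=SW, quarter=q2_2019: max(464, 556) = 556.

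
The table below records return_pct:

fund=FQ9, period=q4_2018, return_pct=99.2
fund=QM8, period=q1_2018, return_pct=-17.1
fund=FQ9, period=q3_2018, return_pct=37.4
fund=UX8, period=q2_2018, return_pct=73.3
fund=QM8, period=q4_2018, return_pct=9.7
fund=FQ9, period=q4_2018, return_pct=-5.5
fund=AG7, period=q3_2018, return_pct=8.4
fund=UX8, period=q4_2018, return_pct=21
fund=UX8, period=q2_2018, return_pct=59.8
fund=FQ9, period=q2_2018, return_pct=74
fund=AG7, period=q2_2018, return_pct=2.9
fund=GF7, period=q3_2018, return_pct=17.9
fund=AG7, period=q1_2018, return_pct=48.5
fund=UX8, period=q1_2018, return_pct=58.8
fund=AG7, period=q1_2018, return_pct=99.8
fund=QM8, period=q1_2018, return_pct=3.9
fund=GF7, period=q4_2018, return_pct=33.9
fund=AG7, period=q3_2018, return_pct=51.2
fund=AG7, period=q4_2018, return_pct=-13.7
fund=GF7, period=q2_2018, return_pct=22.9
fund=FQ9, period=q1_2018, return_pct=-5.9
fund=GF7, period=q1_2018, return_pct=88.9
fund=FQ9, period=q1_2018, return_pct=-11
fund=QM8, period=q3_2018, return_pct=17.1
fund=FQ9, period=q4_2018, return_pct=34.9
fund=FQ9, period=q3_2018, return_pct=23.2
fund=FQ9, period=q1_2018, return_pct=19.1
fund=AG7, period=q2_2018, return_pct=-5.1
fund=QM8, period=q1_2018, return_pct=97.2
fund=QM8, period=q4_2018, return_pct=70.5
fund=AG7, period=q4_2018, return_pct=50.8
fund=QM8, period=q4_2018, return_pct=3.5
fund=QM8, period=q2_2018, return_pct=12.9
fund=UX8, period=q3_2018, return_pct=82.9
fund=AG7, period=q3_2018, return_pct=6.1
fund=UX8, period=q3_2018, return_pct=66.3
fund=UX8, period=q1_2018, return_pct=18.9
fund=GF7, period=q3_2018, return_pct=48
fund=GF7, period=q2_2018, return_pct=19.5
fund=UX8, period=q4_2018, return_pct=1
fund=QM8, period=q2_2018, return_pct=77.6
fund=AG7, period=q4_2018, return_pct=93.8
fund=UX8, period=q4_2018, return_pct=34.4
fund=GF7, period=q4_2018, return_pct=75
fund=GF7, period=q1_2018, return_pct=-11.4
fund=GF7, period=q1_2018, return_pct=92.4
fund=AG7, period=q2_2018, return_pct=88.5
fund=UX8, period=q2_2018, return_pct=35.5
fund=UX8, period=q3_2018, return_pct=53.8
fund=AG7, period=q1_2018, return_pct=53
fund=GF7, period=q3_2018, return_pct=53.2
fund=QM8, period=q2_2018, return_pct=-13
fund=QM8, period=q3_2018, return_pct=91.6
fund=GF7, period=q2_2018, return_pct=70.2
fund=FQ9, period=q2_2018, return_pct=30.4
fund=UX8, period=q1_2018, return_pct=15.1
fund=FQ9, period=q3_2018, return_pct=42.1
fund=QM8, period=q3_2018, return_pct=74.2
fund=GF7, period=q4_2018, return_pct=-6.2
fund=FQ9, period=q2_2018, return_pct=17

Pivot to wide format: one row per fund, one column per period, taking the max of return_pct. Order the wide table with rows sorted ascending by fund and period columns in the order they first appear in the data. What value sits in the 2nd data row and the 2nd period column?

With rows sorted ascending by fund, row 2 is fund=FQ9. period columns in first-appearance order: q4_2018, q1_2018, q3_2018, q2_2018; column 2 is q1_2018.
Long rows with fund=FQ9, period=q1_2018: max(-5.9, -11, 19.1) = 19.1.

19.1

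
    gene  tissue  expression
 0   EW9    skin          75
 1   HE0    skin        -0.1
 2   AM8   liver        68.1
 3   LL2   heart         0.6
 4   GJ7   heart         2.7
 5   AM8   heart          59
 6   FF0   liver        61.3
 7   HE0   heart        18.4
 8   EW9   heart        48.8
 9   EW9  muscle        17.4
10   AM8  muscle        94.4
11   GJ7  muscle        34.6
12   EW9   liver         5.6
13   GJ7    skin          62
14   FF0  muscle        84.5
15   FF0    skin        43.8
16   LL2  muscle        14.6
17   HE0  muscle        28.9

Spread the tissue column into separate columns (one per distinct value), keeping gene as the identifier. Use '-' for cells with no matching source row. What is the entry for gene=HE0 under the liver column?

No long-format row has gene=HE0 and tissue=liver, so the cell is -.

-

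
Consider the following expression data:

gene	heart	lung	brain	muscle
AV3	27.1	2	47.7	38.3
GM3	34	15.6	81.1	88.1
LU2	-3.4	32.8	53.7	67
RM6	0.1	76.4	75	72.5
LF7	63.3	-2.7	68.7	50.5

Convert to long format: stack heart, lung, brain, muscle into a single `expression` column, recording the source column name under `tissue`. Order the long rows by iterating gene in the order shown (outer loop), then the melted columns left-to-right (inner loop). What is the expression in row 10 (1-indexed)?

20 rows total (5 × 4). Row 10: index ⌊(10-1)/4⌋ = 2 into gene → LU2; (10-1) mod 4 = 1 into the melted columns → lung.
So row 10 is (LU2, lung, 32.8); expression = 32.8.

32.8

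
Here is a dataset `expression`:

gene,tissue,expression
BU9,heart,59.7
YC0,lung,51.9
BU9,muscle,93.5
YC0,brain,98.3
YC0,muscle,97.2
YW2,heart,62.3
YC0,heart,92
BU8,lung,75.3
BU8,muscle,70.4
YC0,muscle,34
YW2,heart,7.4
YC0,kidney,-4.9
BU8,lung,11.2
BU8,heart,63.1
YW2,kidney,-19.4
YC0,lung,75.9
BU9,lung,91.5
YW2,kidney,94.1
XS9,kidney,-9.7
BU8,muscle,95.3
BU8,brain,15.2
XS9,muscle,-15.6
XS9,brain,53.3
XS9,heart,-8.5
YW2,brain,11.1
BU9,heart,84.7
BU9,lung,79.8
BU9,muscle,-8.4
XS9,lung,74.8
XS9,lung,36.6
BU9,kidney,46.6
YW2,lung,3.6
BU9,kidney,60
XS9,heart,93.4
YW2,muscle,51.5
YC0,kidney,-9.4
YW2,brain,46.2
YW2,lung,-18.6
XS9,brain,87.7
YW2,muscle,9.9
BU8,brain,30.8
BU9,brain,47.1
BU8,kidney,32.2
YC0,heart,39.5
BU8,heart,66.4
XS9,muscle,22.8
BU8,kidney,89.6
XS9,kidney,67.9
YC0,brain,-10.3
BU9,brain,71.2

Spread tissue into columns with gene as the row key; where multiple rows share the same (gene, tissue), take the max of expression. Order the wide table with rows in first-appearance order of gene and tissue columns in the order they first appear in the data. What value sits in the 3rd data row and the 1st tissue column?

With rows in first-appearance order of gene, row 3 is gene=YW2. tissue columns in first-appearance order: heart, lung, muscle, brain, kidney; column 1 is heart.
Long rows with gene=YW2, tissue=heart: max(62.3, 7.4) = 62.3.

62.3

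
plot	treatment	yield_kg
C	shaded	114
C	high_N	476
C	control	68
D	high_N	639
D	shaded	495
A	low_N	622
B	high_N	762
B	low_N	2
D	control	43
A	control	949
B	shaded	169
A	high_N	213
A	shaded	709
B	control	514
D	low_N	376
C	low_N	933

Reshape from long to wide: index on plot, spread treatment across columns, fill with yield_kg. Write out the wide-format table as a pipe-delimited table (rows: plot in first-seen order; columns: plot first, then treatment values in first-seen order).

| plot | shaded | high_N | control | low_N |
| C | 114 | 476 | 68 | 933 |
| D | 495 | 639 | 43 | 376 |
| A | 709 | 213 | 949 | 622 |
| B | 169 | 762 | 514 | 2 |

Columns: plot plus the 4 distinct treatment values (shaded, high_N, control, low_N).
For example, row C column shaded takes yield_kg=114 from the long row (C, shaded).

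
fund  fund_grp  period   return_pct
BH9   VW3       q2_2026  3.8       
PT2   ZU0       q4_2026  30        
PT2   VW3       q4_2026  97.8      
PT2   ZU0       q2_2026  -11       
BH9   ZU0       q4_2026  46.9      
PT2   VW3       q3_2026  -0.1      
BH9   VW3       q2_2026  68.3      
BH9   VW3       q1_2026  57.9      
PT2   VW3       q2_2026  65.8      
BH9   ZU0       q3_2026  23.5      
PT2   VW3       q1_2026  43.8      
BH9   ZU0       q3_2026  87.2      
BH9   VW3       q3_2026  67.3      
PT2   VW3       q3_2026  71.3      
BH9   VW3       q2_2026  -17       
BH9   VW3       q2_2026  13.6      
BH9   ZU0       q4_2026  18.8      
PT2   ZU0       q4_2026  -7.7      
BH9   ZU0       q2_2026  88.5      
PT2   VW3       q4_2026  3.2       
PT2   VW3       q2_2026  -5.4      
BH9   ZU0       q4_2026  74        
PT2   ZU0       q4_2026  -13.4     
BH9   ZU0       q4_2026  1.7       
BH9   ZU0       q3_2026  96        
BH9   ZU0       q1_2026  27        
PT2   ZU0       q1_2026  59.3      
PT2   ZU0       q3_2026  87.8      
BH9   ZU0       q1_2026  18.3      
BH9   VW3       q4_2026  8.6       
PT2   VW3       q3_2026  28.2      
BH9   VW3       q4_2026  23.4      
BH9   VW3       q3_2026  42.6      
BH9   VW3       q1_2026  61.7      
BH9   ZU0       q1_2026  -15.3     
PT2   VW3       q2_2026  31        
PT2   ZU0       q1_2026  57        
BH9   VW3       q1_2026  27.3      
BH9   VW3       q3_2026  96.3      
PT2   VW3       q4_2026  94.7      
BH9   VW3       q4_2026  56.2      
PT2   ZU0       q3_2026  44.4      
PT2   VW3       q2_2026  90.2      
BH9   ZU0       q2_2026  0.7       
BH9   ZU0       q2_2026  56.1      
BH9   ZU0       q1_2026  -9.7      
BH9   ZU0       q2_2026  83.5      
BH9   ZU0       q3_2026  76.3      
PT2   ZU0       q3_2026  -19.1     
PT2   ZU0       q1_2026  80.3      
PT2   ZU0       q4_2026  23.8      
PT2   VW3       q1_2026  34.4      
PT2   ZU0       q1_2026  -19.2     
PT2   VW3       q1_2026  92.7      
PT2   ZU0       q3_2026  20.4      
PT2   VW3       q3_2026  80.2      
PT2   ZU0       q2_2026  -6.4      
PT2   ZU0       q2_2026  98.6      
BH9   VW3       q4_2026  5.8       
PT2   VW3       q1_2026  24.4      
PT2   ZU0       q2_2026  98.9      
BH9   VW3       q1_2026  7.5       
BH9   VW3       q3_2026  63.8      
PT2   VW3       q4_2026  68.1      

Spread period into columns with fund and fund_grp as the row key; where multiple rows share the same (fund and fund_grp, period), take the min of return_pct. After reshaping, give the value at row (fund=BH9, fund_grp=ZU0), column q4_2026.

1.7

Rows with fund=BH9, fund_grp=ZU0 and period=q4_2026: return_pct values are 46.9, 18.8, 74, 1.7.
min(46.9, 18.8, 74, 1.7) = 1.7.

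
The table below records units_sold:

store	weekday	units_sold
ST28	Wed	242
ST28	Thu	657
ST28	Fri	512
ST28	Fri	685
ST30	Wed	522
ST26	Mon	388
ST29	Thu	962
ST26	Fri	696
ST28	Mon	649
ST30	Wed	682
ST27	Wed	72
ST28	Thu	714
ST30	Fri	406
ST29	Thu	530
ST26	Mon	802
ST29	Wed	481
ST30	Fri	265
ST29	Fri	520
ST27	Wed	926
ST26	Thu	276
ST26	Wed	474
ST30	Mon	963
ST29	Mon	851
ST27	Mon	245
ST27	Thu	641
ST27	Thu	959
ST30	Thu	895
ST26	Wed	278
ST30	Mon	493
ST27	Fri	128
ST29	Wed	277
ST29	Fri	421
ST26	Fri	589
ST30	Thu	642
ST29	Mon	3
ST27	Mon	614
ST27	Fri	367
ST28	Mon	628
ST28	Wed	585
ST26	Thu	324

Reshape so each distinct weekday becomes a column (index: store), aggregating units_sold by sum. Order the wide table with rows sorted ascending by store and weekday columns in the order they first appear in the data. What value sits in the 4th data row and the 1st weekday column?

758

With rows sorted ascending by store, row 4 is store=ST29. weekday columns in first-appearance order: Wed, Thu, Fri, Mon; column 1 is Wed.
Long rows with store=ST29, weekday=Wed: 481 + 277 = 758.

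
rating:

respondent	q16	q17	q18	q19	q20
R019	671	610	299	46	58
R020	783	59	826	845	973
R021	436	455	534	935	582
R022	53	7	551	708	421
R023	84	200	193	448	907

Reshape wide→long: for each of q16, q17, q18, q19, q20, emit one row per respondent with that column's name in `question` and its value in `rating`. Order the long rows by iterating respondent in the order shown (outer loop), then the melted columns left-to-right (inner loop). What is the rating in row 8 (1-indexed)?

826

25 rows total (5 × 5). Row 8: index ⌊(8-1)/5⌋ = 1 into respondent → R020; (8-1) mod 5 = 2 into the melted columns → q18.
So row 8 is (R020, q18, 826); rating = 826.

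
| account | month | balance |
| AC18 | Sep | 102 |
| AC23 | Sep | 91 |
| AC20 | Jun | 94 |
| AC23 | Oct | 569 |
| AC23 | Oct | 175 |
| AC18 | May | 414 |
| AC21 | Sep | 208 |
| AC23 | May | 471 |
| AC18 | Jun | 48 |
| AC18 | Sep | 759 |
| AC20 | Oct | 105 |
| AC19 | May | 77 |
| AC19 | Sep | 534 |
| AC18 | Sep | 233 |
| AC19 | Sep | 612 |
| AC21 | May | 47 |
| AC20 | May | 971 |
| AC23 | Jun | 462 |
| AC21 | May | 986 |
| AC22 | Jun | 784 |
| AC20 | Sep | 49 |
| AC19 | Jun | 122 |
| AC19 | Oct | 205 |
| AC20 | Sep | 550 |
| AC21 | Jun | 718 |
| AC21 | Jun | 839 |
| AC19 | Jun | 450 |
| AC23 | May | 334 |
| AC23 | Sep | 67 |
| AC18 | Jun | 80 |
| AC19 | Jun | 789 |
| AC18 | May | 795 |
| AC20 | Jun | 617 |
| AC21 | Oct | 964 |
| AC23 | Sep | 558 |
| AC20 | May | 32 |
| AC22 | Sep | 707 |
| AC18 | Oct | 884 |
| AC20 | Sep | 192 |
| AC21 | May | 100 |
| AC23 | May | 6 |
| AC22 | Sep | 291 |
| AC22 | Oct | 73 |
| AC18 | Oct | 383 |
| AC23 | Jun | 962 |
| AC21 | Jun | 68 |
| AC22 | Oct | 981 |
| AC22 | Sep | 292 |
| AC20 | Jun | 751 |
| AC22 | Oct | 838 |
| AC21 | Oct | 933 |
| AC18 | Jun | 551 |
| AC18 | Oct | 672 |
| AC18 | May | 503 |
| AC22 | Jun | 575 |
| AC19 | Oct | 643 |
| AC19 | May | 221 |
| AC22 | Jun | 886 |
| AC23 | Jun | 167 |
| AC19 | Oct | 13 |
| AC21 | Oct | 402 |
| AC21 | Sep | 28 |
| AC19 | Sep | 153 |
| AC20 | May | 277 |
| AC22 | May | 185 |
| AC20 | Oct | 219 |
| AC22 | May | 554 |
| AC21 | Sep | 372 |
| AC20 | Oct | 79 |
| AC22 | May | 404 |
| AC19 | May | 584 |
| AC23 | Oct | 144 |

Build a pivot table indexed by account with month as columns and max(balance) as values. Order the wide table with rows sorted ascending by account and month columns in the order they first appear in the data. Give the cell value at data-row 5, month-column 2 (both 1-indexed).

With rows sorted ascending by account, row 5 is account=AC22. month columns in first-appearance order: Sep, Jun, Oct, May; column 2 is Jun.
Long rows with account=AC22, month=Jun: max(784, 575, 886) = 886.

886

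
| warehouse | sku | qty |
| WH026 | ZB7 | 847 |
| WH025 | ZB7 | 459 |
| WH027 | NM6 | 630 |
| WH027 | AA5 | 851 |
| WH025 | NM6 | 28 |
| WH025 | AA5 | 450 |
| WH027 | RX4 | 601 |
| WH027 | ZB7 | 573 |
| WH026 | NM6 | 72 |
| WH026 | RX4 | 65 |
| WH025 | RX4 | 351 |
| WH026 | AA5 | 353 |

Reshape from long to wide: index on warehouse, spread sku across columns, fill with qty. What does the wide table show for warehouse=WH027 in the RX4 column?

601

Wide layout: rows indexed by warehouse, columns are the 4 distinct sku values (ZB7, NM6, AA5, RX4).
Cell (warehouse=WH027, sku=RX4) draws from the long row where warehouse=WH027 and sku=RX4, which has qty=601.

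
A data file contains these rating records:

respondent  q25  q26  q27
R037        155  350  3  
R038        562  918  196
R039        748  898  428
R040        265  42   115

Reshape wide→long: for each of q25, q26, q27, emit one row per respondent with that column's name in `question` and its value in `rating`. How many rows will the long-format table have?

4 respondent values × 3 melted columns = 12 rows.

12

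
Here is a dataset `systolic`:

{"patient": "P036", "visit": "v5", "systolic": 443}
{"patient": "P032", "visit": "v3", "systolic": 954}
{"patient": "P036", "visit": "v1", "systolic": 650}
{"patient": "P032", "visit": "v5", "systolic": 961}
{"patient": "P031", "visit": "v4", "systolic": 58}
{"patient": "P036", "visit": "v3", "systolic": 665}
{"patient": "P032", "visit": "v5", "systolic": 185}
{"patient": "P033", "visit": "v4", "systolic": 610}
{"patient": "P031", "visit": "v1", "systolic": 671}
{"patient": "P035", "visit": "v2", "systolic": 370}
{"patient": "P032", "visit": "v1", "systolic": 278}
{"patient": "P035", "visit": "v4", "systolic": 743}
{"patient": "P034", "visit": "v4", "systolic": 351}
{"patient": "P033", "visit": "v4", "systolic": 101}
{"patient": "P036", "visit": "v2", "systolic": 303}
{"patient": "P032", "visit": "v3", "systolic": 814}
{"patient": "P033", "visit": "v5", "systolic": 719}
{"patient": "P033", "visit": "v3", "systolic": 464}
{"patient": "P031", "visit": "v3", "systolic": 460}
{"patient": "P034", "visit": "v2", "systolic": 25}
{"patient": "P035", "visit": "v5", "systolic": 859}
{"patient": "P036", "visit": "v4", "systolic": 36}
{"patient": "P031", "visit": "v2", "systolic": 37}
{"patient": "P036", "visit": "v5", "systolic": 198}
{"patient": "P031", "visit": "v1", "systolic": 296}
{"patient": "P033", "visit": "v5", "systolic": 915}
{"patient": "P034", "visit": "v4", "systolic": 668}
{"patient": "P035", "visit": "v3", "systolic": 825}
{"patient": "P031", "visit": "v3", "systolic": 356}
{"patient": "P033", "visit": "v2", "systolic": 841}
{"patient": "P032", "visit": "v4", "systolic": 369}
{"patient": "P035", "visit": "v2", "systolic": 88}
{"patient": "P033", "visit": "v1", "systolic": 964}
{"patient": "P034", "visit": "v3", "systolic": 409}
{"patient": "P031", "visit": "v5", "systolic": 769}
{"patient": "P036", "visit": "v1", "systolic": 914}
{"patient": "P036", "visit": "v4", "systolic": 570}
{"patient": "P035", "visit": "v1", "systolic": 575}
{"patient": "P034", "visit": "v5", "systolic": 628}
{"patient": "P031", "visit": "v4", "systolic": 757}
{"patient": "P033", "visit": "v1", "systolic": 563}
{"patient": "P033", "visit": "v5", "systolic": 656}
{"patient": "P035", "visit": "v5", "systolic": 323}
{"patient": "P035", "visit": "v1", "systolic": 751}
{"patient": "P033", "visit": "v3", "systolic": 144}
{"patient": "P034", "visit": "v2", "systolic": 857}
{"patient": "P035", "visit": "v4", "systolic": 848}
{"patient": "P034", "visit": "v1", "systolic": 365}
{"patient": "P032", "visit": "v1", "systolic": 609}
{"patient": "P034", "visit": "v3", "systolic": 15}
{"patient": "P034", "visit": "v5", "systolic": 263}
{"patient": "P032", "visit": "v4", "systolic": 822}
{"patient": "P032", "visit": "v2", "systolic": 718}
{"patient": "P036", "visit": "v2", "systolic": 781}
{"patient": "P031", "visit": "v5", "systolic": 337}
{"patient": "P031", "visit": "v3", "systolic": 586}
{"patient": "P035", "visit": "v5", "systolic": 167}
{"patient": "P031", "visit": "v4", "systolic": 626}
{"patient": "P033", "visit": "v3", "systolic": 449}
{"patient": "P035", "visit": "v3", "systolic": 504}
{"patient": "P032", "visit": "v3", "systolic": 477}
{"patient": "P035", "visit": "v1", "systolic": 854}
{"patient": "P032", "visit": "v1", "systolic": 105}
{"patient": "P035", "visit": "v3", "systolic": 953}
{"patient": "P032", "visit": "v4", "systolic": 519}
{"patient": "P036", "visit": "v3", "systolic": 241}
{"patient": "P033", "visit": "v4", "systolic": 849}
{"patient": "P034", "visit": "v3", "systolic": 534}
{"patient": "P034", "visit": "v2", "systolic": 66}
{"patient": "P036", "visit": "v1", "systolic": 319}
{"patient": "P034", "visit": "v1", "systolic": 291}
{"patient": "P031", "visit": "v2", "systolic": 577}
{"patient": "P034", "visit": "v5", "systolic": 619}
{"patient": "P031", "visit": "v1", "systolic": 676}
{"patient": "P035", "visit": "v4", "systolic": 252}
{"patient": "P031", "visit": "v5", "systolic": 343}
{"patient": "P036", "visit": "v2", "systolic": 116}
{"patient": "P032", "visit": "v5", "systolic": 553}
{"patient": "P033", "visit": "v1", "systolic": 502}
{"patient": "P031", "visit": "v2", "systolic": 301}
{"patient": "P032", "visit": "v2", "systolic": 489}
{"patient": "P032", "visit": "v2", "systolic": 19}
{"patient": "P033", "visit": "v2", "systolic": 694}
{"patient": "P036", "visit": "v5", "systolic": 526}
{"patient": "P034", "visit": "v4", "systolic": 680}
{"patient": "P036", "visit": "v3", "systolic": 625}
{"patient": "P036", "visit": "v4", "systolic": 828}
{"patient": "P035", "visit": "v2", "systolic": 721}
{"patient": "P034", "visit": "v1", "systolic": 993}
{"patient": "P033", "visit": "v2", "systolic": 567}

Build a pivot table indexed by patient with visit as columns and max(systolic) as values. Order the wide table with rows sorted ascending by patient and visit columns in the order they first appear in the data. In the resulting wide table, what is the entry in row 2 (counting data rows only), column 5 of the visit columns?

718

With rows sorted ascending by patient, row 2 is patient=P032. visit columns in first-appearance order: v5, v3, v1, v4, v2; column 5 is v2.
Long rows with patient=P032, visit=v2: max(718, 489, 19) = 718.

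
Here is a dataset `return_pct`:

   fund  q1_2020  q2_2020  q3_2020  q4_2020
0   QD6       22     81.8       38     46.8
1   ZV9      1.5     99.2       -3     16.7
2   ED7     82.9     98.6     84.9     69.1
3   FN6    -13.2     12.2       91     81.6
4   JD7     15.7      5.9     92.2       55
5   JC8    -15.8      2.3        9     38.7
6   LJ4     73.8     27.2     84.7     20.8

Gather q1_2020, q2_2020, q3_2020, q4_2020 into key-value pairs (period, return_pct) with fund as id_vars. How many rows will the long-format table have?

28

7 fund values × 4 melted columns = 28 rows.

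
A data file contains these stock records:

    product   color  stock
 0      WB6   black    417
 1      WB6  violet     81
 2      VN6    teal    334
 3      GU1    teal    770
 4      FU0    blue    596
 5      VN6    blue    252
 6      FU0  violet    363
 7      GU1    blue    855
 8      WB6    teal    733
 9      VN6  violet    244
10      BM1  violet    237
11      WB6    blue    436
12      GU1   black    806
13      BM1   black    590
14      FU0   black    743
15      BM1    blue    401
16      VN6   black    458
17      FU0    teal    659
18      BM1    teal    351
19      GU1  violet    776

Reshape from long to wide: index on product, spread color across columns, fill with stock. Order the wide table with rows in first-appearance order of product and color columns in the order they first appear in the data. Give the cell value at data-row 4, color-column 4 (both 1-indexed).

596

With rows in first-appearance order of product, row 4 is product=FU0. color columns in first-appearance order: black, violet, teal, blue; column 4 is blue.
Long rows with product=FU0, color=blue: stock = 596.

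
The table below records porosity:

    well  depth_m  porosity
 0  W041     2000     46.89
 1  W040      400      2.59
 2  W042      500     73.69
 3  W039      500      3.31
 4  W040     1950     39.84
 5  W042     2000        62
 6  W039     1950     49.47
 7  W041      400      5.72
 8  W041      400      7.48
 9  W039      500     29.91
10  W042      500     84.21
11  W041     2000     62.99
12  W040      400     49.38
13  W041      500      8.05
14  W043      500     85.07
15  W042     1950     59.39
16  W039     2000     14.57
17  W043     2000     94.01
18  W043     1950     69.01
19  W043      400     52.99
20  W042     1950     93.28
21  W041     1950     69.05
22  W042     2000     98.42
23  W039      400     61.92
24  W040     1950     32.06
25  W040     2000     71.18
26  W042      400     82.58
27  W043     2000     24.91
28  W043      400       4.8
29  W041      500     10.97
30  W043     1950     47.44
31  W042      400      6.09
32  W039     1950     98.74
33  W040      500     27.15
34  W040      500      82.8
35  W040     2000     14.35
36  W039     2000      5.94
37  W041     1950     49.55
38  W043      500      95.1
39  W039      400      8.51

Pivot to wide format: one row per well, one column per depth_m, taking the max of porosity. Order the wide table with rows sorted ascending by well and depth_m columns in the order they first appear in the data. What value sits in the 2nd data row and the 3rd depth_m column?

82.8

With rows sorted ascending by well, row 2 is well=W040. depth_m columns in first-appearance order: 2000, 400, 500, 1950; column 3 is 500.
Long rows with well=W040, depth_m=500: max(27.15, 82.8) = 82.8.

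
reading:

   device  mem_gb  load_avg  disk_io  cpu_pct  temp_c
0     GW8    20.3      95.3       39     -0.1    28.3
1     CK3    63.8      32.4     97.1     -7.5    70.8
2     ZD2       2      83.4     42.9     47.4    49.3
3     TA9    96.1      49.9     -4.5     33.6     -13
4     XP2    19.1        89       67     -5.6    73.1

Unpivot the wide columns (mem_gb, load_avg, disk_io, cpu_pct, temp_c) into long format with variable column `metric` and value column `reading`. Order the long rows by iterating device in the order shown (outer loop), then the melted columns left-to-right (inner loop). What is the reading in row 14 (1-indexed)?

47.4

25 rows total (5 × 5). Row 14: index ⌊(14-1)/5⌋ = 2 into device → ZD2; (14-1) mod 5 = 3 into the melted columns → cpu_pct.
So row 14 is (ZD2, cpu_pct, 47.4); reading = 47.4.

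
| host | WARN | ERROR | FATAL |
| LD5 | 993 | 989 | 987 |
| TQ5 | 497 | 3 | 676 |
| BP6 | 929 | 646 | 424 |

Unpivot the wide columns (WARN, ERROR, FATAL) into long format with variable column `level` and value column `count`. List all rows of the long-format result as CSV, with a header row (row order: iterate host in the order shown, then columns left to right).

host,level,count
LD5,WARN,993
LD5,ERROR,989
LD5,FATAL,987
TQ5,WARN,497
TQ5,ERROR,3
TQ5,FATAL,676
BP6,WARN,929
BP6,ERROR,646
BP6,FATAL,424

Each (host, column) pair becomes one row: 3 × 3 = 9 rows.
For example, (LD5, WARN) → count=993.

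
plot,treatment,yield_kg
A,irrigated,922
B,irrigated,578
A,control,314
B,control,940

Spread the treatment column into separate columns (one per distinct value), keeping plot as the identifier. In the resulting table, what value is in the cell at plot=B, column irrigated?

Wide layout: rows indexed by plot, columns are the 2 distinct treatment values (irrigated, control).
Cell (plot=B, treatment=irrigated) draws from the long row where plot=B and treatment=irrigated, which has yield_kg=578.

578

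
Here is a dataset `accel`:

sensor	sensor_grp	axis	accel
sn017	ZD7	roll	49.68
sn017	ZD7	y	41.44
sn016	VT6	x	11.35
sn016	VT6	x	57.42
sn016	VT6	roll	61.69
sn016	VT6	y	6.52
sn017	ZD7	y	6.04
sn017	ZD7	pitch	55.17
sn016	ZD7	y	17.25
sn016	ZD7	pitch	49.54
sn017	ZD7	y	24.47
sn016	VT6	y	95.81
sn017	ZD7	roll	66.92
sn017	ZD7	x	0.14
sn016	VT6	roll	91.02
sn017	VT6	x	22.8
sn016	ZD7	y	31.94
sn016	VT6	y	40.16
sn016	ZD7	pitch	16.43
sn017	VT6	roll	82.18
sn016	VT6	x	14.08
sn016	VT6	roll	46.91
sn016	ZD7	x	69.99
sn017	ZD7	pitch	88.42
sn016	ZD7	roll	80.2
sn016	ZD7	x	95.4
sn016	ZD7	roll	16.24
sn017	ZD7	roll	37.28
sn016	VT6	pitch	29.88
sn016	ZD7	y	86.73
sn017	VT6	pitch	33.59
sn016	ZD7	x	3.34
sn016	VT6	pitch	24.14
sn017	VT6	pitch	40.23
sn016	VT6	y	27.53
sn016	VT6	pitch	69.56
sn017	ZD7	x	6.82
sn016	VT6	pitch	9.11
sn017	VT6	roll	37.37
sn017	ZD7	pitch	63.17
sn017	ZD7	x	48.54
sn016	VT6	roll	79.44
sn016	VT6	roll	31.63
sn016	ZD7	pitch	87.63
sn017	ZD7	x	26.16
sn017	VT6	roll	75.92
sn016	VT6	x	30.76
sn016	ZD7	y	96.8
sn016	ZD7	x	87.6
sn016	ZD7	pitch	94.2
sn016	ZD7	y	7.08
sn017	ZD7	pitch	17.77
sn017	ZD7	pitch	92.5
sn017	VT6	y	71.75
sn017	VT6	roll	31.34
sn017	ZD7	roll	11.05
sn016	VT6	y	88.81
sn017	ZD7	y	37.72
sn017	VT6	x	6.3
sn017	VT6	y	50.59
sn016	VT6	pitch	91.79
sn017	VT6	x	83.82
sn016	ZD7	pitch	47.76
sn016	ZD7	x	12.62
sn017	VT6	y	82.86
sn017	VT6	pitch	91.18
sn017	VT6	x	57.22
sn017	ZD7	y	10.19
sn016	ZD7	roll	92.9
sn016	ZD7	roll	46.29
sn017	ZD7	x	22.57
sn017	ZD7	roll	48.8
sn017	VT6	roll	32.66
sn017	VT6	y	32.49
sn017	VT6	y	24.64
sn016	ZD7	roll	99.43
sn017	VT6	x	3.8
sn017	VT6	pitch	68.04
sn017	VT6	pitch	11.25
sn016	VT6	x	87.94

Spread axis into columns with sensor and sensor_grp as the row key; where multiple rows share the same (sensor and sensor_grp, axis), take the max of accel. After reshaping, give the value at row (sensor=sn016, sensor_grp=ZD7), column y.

96.8

Rows with sensor=sn016, sensor_grp=ZD7 and axis=y: accel values are 17.25, 31.94, 86.73, 96.8, 7.08.
max(17.25, 31.94, 86.73, 96.8, 7.08) = 96.8.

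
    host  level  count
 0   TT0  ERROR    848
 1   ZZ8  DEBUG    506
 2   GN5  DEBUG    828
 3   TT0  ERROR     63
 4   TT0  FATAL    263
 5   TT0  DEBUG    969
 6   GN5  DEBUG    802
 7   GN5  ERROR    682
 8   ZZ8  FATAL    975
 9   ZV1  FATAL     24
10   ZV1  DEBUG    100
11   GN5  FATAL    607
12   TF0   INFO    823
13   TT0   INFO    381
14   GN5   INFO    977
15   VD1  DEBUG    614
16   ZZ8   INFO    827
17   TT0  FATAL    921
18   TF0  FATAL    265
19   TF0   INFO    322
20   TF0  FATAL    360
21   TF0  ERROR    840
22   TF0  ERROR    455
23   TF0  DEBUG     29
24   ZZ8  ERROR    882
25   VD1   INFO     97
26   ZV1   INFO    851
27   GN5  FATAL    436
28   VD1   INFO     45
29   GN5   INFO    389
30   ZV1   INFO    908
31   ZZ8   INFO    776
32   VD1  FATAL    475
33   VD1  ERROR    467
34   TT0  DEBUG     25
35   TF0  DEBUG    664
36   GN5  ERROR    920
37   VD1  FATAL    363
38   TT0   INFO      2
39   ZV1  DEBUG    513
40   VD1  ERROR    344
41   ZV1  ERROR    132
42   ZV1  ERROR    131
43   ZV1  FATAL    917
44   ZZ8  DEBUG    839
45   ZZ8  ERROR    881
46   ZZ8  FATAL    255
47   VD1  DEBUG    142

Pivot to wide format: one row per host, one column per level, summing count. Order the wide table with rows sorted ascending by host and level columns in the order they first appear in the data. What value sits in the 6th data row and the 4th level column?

With rows sorted ascending by host, row 6 is host=ZZ8. level columns in first-appearance order: ERROR, DEBUG, FATAL, INFO; column 4 is INFO.
Long rows with host=ZZ8, level=INFO: 827 + 776 = 1603.

1603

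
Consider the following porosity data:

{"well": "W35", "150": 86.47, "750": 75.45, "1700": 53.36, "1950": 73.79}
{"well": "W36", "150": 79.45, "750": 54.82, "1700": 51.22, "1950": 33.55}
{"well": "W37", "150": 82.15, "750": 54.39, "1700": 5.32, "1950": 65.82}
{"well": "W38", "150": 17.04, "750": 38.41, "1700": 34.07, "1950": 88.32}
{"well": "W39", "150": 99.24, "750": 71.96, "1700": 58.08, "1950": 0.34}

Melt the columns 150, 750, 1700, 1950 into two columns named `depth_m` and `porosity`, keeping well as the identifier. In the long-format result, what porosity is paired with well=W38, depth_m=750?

38.41

Unpivoting turns each (well, wide-column) pair into one long row.
The wide cell at row W38, column 750 holds 38.41, so the long row (W38, 750) has porosity=38.41.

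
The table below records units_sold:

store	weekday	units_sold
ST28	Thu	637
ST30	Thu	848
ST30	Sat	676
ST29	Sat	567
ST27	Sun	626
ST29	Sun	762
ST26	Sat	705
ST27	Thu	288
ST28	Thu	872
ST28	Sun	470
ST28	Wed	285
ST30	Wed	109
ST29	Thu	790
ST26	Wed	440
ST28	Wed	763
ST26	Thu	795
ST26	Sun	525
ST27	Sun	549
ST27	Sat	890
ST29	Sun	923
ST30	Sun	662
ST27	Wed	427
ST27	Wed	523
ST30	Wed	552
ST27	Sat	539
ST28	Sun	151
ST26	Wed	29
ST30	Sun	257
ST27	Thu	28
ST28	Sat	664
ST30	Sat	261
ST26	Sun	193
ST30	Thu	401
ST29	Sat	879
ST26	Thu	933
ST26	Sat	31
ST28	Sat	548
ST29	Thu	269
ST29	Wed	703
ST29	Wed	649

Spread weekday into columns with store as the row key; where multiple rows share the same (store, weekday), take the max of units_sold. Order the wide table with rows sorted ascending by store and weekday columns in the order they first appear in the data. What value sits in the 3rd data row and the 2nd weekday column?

664

With rows sorted ascending by store, row 3 is store=ST28. weekday columns in first-appearance order: Thu, Sat, Sun, Wed; column 2 is Sat.
Long rows with store=ST28, weekday=Sat: max(664, 548) = 664.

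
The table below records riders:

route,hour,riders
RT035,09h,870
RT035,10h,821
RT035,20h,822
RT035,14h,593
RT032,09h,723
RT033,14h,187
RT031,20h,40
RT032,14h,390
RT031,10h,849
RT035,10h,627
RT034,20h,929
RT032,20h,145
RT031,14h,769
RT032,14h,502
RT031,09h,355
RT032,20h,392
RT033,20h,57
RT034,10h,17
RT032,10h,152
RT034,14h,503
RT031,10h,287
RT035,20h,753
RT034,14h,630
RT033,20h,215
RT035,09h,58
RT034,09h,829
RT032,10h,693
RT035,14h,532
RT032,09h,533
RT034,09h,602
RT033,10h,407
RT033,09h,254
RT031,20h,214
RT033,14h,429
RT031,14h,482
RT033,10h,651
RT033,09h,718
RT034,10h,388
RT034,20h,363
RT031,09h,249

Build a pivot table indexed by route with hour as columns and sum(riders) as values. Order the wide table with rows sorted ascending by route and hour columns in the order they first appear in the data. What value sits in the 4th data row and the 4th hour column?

With rows sorted ascending by route, row 4 is route=RT034. hour columns in first-appearance order: 09h, 10h, 20h, 14h; column 4 is 14h.
Long rows with route=RT034, hour=14h: 503 + 630 = 1133.

1133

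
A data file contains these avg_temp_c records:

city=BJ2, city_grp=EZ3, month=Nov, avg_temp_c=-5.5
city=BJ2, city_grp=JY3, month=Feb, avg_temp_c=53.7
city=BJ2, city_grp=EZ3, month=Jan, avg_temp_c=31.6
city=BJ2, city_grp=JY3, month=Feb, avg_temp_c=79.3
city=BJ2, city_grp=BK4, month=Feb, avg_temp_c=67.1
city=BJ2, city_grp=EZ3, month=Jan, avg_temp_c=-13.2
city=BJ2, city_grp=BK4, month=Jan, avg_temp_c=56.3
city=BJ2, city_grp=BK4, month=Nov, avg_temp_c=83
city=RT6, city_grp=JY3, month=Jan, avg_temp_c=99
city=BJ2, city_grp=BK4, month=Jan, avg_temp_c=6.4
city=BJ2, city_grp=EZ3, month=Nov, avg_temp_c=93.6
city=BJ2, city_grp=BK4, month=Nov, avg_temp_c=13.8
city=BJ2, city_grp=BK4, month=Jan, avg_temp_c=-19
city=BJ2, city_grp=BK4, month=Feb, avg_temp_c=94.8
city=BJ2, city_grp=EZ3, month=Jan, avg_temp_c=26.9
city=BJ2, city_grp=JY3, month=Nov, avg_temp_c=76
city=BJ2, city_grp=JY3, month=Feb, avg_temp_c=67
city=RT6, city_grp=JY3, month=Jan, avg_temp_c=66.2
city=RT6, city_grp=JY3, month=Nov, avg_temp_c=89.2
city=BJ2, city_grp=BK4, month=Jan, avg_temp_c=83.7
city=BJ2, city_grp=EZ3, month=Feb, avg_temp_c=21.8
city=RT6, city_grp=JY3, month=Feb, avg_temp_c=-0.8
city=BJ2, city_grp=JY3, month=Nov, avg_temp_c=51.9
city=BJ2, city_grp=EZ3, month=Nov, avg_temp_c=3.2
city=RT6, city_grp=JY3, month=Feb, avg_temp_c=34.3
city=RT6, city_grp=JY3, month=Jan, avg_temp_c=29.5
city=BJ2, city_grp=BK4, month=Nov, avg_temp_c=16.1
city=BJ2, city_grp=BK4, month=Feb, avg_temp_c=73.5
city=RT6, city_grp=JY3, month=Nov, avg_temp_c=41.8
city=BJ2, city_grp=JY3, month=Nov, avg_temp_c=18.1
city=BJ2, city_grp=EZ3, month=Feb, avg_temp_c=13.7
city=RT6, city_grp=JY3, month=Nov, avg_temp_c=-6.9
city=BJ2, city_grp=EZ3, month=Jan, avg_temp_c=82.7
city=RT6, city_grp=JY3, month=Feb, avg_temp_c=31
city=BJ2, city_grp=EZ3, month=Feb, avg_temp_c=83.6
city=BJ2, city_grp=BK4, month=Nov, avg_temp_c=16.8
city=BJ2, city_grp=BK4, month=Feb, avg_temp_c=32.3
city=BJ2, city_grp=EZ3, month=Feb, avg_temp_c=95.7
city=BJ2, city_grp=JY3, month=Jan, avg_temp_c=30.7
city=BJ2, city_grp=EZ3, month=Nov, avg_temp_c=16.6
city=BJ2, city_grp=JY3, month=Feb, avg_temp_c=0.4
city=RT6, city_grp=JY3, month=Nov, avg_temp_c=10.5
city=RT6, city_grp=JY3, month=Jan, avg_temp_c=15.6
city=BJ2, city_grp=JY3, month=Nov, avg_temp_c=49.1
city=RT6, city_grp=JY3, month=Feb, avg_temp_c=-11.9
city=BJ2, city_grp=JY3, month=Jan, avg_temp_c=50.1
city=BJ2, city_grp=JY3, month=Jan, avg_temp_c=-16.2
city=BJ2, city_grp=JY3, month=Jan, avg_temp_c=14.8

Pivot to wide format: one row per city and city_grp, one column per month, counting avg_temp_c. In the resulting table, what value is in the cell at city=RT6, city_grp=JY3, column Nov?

Rows with city=RT6, city_grp=JY3 and month=Nov: avg_temp_c values are 89.2, 41.8, -6.9, 10.5.
4 rows match — count = 4.

4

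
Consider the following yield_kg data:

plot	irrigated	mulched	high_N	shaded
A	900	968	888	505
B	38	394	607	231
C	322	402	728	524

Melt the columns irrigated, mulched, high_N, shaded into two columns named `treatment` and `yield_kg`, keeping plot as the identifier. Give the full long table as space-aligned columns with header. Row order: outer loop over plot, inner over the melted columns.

Each (plot, column) pair becomes one row: 3 × 4 = 12 rows.
For example, (A, irrigated) → yield_kg=900.

plot  treatment  yield_kg
A     irrigated  900     
A     mulched    968     
A     high_N     888     
A     shaded     505     
B     irrigated  38      
B     mulched    394     
B     high_N     607     
B     shaded     231     
C     irrigated  322     
C     mulched    402     
C     high_N     728     
C     shaded     524     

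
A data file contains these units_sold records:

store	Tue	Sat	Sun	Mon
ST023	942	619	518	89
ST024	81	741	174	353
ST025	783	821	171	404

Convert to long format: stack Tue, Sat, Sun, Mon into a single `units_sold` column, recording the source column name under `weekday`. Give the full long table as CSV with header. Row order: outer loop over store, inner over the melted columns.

Each (store, column) pair becomes one row: 3 × 4 = 12 rows.
For example, (ST023, Tue) → units_sold=942.

store,weekday,units_sold
ST023,Tue,942
ST023,Sat,619
ST023,Sun,518
ST023,Mon,89
ST024,Tue,81
ST024,Sat,741
ST024,Sun,174
ST024,Mon,353
ST025,Tue,783
ST025,Sat,821
ST025,Sun,171
ST025,Mon,404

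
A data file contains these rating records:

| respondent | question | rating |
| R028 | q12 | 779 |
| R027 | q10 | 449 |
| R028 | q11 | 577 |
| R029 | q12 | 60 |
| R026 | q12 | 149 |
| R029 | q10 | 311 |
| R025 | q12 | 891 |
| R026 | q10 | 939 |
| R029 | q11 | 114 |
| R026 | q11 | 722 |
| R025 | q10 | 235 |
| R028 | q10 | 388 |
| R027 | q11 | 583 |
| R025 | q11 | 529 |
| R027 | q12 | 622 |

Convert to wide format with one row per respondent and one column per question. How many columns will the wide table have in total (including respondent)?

4

1 column for respondent plus 3 distinct question values → 4 columns.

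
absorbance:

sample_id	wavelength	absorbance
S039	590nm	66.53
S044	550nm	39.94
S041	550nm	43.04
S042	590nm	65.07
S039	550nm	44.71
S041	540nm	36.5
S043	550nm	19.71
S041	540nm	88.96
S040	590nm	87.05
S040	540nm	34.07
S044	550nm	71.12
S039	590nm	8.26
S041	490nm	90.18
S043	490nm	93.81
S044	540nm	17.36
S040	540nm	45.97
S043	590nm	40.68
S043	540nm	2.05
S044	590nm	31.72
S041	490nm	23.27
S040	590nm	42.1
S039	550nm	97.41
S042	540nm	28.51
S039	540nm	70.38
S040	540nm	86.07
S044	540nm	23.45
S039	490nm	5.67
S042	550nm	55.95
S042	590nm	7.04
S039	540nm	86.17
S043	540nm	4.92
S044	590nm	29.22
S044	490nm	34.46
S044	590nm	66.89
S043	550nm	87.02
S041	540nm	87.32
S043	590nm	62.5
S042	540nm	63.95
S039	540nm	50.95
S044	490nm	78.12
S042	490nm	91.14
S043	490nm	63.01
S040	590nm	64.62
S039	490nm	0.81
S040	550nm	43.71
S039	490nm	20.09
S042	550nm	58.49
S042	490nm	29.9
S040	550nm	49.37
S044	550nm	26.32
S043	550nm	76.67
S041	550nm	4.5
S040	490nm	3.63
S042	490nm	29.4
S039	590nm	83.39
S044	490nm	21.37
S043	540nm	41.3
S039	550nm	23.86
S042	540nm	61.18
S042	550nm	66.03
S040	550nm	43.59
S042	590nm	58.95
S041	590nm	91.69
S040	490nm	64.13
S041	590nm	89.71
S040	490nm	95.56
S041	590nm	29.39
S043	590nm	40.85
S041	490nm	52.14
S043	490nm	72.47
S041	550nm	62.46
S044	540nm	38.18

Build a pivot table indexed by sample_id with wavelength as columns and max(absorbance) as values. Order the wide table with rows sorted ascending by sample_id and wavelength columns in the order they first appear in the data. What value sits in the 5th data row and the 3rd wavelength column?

With rows sorted ascending by sample_id, row 5 is sample_id=S043. wavelength columns in first-appearance order: 590nm, 550nm, 540nm, 490nm; column 3 is 540nm.
Long rows with sample_id=S043, wavelength=540nm: max(2.05, 4.92, 41.3) = 41.3.

41.3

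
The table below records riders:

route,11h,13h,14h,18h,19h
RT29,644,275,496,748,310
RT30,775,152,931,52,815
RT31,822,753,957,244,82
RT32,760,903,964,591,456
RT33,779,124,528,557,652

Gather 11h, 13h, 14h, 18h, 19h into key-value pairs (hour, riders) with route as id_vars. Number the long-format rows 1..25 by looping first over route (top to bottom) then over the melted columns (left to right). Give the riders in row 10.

25 rows total (5 × 5). Row 10: index ⌊(10-1)/5⌋ = 1 into route → RT30; (10-1) mod 5 = 4 into the melted columns → 19h.
So row 10 is (RT30, 19h, 815); riders = 815.

815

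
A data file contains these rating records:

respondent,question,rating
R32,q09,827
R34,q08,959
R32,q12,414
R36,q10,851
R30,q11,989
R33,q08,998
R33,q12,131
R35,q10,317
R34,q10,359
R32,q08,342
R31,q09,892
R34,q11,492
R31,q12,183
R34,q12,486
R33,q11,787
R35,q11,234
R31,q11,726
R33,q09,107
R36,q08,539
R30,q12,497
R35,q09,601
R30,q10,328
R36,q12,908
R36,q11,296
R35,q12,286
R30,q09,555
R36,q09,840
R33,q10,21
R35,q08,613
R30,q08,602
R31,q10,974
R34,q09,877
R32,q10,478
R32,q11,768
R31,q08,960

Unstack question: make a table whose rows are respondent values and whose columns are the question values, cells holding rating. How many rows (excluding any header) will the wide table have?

7 distinct respondent values → 7 rows.

7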